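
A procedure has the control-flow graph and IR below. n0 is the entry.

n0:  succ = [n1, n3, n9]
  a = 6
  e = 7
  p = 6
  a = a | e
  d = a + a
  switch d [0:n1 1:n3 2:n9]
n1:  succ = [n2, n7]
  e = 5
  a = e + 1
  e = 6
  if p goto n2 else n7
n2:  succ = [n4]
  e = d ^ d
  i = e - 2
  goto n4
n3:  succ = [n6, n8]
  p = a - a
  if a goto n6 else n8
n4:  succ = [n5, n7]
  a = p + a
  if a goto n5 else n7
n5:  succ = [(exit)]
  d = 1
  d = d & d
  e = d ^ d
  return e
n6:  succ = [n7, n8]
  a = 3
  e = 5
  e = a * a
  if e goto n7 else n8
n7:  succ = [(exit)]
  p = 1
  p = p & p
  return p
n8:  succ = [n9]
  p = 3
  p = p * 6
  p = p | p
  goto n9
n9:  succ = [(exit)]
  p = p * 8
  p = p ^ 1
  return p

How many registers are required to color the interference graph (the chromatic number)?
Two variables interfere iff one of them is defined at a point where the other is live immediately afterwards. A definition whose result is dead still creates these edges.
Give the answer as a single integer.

Answer: 4

Analysis:
Per-block:
  n0: {a,d,e,p} / ∅
  n1: {a,e} / {p}
  n2: {e,i} / {d}
  n3: {p} / {a}
  n4: {a} / {a,p}
  n5: {d,e} / ∅
  n6: {a,e} / ∅
  n7: {p} / ∅
  n8: {p} / ∅
  n9: {p} / {p}

Backward fixpoint:
  n0: in=∅ out={a,d,p}
  n1: in={d,p} out={a,d,p}
  n2: in={a,d,p} out={a,p}
  n3: in={a} out=∅
  n4: in={a,p} out=∅
  n5: in=∅ out=∅
  n6: in=∅ out=∅
  n7: in=∅ out=∅
  n8: in=∅ out={p}
  n9: in={p} out=∅

Conflict graph:
  a — {d,e,i,p}
  d — {a,e,p}
  e — {a,d,p}
  i — {a,p}
  p — {a,d,e,i}

Chromatic number:
  {a,d,e,p} pairwise interfere (4-clique) ⇒ χ ≥ 4
  4-colouring: R0={a}  R1={p}  R2={d,i}  R3={e}
  χ = 4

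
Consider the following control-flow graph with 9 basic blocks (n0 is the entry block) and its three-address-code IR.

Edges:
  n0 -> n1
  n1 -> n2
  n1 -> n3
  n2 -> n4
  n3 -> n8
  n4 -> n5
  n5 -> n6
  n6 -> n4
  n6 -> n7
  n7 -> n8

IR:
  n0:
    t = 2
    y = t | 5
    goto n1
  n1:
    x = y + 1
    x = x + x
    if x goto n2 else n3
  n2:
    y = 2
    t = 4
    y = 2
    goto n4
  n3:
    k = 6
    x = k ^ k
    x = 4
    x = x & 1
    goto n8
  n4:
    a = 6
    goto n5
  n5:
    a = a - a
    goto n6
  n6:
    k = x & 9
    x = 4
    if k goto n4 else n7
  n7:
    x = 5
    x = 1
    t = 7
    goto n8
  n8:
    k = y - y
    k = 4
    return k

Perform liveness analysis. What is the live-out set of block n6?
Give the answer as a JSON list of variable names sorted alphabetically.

def/use:
  n0 def {t,y} use ∅
  n1 def {x} use {y}
  n2 def {t,y} use ∅
  n3 def {k,x} use ∅
  n4 def {a} use ∅
  n5 def {a} use {a}
  n6 def {k,x} use {x}
  n7 def {t,x} use ∅
  n8 def {k} use {y}

Live sets:
  n0 li=∅ lo={y}
  n1 li={y} lo={x,y}
  n2 li={x} lo={x,y}
  n3 li={y} lo={y}
  n4 li={x,y} lo={a,x,y}
  n5 li={a,x,y} lo={x,y}
  n6 li={x,y} lo={x,y}
  n7 li={y} lo={y}
  n8 li={y} lo=∅

live-out(n6) = ["x", "y"]

Answer: ["x", "y"]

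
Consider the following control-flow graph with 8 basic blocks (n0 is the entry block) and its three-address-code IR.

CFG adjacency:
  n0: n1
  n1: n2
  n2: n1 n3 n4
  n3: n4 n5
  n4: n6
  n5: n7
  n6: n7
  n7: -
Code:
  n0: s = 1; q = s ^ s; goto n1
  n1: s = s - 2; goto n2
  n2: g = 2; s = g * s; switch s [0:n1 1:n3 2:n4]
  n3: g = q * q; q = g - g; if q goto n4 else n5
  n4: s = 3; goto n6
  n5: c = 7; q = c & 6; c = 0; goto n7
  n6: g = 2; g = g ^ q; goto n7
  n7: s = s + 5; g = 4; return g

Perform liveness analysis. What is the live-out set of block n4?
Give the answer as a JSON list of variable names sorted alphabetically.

Answer: ["q", "s"]

Analysis:
Per-block:
  n0: {q,s} / ∅
  n1: {s} / {s}
  n2: {g,s} / {s}
  n3: {g,q} / {q}
  n4: {s} / ∅
  n5: {c,q} / ∅
  n6: {g} / {q}
  n7: {g,s} / {s}

Backward fixpoint:
  live n0: ∅→{q,s}
  live n1: {q,s}→{q,s}
  live n2: {q,s}→{q,s}
  live n3: {q,s}→{q,s}
  live n4: {q}→{q,s}
  live n5: {s}→{s}
  live n6: {q,s}→{s}
  live n7: {s}→∅

live-out(n4) = ["q", "s"]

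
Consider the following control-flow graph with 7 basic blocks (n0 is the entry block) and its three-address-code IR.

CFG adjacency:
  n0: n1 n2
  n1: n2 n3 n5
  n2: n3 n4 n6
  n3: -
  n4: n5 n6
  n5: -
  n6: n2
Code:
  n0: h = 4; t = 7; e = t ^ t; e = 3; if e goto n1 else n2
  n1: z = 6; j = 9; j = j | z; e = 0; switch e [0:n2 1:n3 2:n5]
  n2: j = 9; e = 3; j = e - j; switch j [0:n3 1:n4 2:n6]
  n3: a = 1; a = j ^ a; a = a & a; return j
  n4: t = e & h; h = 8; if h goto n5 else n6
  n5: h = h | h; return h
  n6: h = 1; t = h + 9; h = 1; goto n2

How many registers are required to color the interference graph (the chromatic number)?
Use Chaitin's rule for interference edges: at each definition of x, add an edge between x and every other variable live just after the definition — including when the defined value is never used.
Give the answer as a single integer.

Answer: 3

Analysis:
Per-block:
  n0: {e,h,t} / ∅
  n1: {e,j,z} / ∅
  n2: {e,j} / ∅
  n3: {a} / {j}
  n4: {h,t} / {e,h}
  n5: {h} / {h}
  n6: {h,t} / ∅

Liveness:
  n0: in=∅ out={h}
  n1: in={h} out={h,j}
  n2: in={h} out={e,h,j}
  n3: in={j} out=∅
  n4: in={e,h} out={h}
  n5: in={h} out=∅
  n6: in=∅ out={h}

Interfere edges:
  a↔{j}
  e↔{h,j}
  h↔{e,j,t,z}
  j↔{a,e,h,z}
  t↔{h}
  z↔{h,j}

Registers:
  {e,h,j} pairwise interfere (3-clique) ⇒ χ ≥ 3
  assign a→R0 e→R2 h→R0 j→R1 t→R1 z→R2 — no edge inside a register ⇒ χ ≤ 3
  χ = 3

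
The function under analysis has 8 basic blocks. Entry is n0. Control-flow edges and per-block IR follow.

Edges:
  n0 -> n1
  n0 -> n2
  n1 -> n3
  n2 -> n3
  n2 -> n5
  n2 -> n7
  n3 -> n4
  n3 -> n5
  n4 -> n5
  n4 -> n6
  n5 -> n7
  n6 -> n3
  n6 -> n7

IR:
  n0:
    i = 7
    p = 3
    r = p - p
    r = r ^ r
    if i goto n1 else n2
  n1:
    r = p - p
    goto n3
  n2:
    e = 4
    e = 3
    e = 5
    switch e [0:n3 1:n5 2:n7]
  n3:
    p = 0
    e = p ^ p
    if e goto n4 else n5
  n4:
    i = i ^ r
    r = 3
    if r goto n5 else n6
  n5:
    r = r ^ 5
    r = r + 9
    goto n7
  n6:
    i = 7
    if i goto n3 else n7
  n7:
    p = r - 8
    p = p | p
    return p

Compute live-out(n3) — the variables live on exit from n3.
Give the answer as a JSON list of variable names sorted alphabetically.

Block summaries:
  n0: {i,p,r} / ∅
  n1: {r} / {p}
  n2: {e} / ∅
  n3: {e,p} / ∅
  n4: {i,r} / {i,r}
  n5: {r} / {r}
  n6: {i} / ∅
  n7: {p} / {r}

Live sets:
  live n0: ∅→{i,p,r}
  live n1: {i,p}→{i,r}
  live n2: {i,r}→{i,r}
  live n3: {i,r}→{i,r}
  live n4: {i,r}→{r}
  live n5: {r}→{r}
  live n6: {r}→{i,r}
  live n7: {r}→∅

live-out(n3) = ["i", "r"]

Answer: ["i", "r"]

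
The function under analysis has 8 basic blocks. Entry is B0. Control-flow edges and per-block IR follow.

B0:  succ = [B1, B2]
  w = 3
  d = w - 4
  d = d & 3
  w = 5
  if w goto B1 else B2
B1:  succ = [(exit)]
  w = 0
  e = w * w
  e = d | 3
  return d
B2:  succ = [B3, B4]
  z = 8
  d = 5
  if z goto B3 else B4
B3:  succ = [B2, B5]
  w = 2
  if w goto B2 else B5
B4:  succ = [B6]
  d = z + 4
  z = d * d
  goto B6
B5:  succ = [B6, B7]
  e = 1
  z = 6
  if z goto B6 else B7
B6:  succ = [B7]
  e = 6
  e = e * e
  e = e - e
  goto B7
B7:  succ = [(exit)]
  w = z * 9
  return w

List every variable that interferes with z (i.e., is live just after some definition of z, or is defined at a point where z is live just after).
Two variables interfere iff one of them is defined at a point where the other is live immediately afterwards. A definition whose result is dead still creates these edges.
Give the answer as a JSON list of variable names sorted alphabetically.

Block summaries:
  B0: {d,w} / ∅
  B1: {e,w} / {d}
  B2: {d,z} / ∅
  B3: {w} / ∅
  B4: {d,z} / {z}
  B5: {e,z} / ∅
  B6: {e} / ∅
  B7: {w} / {z}

Liveness:
  B0 li=∅ lo={d}
  B1 li={d} lo=∅
  B2 li=∅ lo={z}
  B3 li=∅ lo=∅
  B4 li={z} lo={z}
  B5 li=∅ lo={z}
  B6 li={z} lo={z}
  B7 li={z} lo=∅

Interfere edges:
  d — {e,w,z}
  e — {d,z}
  w — {d}
  z — {d,e}

N(z) = ["d", "e"]

Answer: ["d", "e"]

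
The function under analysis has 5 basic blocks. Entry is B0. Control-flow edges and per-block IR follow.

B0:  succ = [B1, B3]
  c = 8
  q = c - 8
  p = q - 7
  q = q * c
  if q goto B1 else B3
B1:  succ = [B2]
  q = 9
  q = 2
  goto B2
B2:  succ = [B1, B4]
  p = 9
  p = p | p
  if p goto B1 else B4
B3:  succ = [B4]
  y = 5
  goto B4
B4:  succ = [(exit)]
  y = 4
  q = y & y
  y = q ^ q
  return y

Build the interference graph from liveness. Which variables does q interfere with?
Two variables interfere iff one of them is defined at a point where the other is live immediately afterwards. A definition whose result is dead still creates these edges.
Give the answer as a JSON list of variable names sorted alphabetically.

def/use:
  B0: {c,p,q} / ∅
  B1: {q} / ∅
  B2: {p} / ∅
  B3: {y} / ∅
  B4: {q,y} / ∅

Liveness:
  B0: in=∅ out=∅
  B1: in=∅ out=∅
  B2: in=∅ out=∅
  B3: in=∅ out=∅
  B4: in=∅ out=∅

Interfere edges:
  c↔{p,q}
  p↔{c,q}
  q↔{c,p}
  y↔∅

N(q) = ["c", "p"]

Answer: ["c", "p"]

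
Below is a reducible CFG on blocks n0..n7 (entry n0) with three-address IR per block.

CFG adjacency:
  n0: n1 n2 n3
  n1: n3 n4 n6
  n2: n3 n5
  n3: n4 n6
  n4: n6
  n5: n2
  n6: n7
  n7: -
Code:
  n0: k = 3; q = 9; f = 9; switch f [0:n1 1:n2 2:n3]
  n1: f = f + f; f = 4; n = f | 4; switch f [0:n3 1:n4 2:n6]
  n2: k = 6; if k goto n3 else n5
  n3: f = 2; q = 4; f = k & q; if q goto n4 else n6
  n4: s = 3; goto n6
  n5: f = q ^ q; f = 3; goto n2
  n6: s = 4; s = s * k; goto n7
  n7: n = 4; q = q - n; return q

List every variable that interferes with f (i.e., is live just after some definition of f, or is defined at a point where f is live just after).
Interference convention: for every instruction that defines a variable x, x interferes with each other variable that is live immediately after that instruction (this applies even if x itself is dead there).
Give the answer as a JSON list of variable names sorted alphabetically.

Answer: ["k", "n", "q"]

Analysis:
def/use:
  n0 def {f,k,q} use ∅
  n1 def {f,n} use {f}
  n2 def {k} use ∅
  n3 def {f,q} use {k}
  n4 def {s} use ∅
  n5 def {f} use {q}
  n6 def {s} use {k}
  n7 def {n,q} use {q}

Live sets:
  live n0: ∅→{f,k,q}
  live n1: {f,k,q}→{k,q}
  live n2: {q}→{k,q}
  live n3: {k}→{k,q}
  live n4: {k,q}→{k,q}
  live n5: {q}→{q}
  live n6: {k,q}→{q}
  live n7: {q}→∅

Interfere edges:
  f↔{k,n,q}
  k↔{f,n,q,s}
  n↔{f,k,q}
  q↔{f,k,n,s}
  s↔{k,q}

N(f) = ["k", "n", "q"]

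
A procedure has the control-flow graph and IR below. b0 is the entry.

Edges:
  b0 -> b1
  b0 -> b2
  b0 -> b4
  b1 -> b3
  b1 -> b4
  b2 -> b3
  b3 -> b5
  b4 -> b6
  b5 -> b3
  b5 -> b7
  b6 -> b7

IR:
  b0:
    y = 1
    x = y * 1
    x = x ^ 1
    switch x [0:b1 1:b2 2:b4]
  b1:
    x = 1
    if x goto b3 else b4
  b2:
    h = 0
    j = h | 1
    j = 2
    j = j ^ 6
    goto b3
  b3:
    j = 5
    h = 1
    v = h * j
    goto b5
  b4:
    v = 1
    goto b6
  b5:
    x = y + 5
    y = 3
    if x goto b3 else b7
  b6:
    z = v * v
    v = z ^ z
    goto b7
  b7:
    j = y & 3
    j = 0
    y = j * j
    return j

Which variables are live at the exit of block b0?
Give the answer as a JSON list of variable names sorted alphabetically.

Answer: ["y"]

Analysis:
Block summaries:
  b0: def={x,y} ue=∅
  b1: def={x} ue=∅
  b2: def={h,j} ue=∅
  b3: def={h,j,v} ue=∅
  b4: def={v} ue=∅
  b5: def={x,y} ue={y}
  b6: def={v,z} ue={v}
  b7: def={j,y} ue={y}

Liveness:
  b0: in=∅ out={y}
  b1: in={y} out={y}
  b2: in={y} out={y}
  b3: in={y} out={y}
  b4: in={y} out={v,y}
  b5: in={y} out={y}
  b6: in={v,y} out={y}
  b7: in={y} out=∅

live-out(b0) = ["y"]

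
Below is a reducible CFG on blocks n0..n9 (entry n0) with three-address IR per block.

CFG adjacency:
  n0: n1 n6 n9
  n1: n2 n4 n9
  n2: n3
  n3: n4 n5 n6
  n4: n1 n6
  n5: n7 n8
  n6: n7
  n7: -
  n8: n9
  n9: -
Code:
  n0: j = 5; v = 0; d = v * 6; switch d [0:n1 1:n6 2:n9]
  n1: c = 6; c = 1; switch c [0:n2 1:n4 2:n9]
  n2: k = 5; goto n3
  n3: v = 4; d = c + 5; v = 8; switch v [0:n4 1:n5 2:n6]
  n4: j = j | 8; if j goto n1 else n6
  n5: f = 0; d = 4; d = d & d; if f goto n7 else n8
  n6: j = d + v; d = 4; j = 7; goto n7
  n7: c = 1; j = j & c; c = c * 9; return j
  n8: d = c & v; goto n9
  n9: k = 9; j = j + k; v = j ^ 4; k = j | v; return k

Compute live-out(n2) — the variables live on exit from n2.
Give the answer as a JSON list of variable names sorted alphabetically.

Per-block:
  n0: {d,j,v} / ∅
  n1: {c} / ∅
  n2: {k} / ∅
  n3: {d,v} / {c}
  n4: {j} / {j}
  n5: {d,f} / ∅
  n6: {d,j} / {d,v}
  n7: {c,j} / {j}
  n8: {d} / {c,v}
  n9: {j,k,v} / {j}

Backward fixpoint:
  live n0: ∅→{d,j,v}
  live n1: {d,j,v}→{c,d,j,v}
  live n2: {c,j}→{c,j}
  live n3: {c,j}→{c,d,j,v}
  live n4: {d,j,v}→{d,j,v}
  live n5: {c,j,v}→{c,j,v}
  live n6: {d,v}→{j}
  live n7: {j}→∅
  live n8: {c,j,v}→{j}
  live n9: {j}→∅

live-out(n2) = ["c", "j"]

Answer: ["c", "j"]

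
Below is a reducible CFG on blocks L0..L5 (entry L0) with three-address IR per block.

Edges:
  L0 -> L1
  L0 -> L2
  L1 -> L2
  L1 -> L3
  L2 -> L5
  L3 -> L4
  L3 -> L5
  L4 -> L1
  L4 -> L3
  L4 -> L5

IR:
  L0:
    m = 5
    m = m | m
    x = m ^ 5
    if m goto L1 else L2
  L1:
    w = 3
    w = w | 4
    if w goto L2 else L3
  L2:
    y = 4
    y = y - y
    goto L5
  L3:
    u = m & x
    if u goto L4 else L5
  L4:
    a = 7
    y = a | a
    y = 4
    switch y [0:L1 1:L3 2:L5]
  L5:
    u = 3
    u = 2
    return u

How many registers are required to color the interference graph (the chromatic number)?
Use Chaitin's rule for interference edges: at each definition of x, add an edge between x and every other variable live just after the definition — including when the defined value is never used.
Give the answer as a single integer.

Per-block:
  L0 def {m,x} use ∅
  L1 def {w} use ∅
  L2 def {y} use ∅
  L3 def {u} use {m,x}
  L4 def {a,y} use ∅
  L5 def {u} use ∅

Liveness:
  L0 li=∅ lo={m,x}
  L1 li={m,x} lo={m,x}
  L2 li=∅ lo=∅
  L3 li={m,x} lo={m,x}
  L4 li={m,x} lo={m,x}
  L5 li=∅ lo=∅

Interference:
  a — {m,x}
  m — {a,u,w,x,y}
  u — {m,x}
  w — {m,x}
  x — {a,m,u,w,y}
  y — {m,x}

Chromatic number:
  lower bound: {a,m,x} mutually conflict ⇒ χ ≥ 3
  3-colouring: c0={m}  c1={x}  c2={a,u,w,y}
  χ = 3

Answer: 3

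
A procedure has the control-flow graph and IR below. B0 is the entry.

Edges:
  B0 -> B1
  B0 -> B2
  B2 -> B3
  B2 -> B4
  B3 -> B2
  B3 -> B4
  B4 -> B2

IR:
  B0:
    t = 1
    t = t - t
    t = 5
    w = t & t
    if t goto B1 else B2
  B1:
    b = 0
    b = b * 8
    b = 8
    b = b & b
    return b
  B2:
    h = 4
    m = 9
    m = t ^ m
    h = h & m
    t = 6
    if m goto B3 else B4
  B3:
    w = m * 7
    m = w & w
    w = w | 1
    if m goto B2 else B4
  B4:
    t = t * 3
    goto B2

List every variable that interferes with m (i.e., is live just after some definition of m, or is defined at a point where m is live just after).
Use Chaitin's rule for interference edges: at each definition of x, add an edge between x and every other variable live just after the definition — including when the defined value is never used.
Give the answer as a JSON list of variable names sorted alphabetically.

def/use:
  B0 def {t,w} use ∅
  B1 def {b} use ∅
  B2 def {h,m,t} use {t}
  B3 def {m,w} use {m}
  B4 def {t} use {t}

Live sets:
  B0: in=∅ out={t}
  B1: in=∅ out=∅
  B2: in={t} out={m,t}
  B3: in={m,t} out={t}
  B4: in={t} out={t}

Conflict graph:
  b — ∅
  h — {m,t}
  m — {h,t,w}
  t — {h,m,w}
  w — {m,t}

N(m) = ["h", "t", "w"]

Answer: ["h", "t", "w"]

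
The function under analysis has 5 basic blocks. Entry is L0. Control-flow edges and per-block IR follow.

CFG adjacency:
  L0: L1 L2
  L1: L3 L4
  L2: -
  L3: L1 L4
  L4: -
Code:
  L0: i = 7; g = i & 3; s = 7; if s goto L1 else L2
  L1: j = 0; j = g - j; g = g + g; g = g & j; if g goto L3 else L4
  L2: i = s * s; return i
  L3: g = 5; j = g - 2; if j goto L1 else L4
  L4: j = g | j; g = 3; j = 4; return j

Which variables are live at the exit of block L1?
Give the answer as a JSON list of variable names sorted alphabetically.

Block summaries:
  L0: def={g,i,s} ue=∅
  L1: def={g,j} ue={g}
  L2: def={i} ue={s}
  L3: def={g,j} ue=∅
  L4: def={g,j} ue={g,j}

Backward fixpoint:
  L0 li=∅ lo={g,s}
  L1 li={g} lo={g,j}
  L2 li={s} lo=∅
  L3 li=∅ lo={g,j}
  L4 li={g,j} lo=∅

live-out(L1) = ["g", "j"]

Answer: ["g", "j"]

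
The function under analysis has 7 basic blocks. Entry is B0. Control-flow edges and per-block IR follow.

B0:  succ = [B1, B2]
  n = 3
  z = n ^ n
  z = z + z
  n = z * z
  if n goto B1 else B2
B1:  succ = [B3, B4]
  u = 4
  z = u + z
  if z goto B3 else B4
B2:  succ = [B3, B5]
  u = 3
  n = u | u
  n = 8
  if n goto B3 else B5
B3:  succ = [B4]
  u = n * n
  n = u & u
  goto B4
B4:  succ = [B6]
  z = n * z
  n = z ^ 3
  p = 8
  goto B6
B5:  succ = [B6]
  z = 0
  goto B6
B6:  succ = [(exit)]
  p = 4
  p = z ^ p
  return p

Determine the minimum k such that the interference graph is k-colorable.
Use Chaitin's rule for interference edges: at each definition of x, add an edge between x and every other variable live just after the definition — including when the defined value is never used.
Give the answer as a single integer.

Answer: 3

Derivation:
Block summaries:
  B0: {n,z} / ∅
  B1: {u,z} / {z}
  B2: {n,u} / ∅
  B3: {n,u} / {n}
  B4: {n,p,z} / {n,z}
  B5: {z} / ∅
  B6: {p} / {z}

Live sets:
  B0: in=∅ out={n,z}
  B1: in={n,z} out={n,z}
  B2: in={z} out={n,z}
  B3: in={n,z} out={n,z}
  B4: in={n,z} out={z}
  B5: in=∅ out={z}
  B6: in={z} out=∅

Interfere edges:
  n — {u,z}
  p — {z}
  u — {n,z}
  z — {n,p,u}

Registers:
  lower bound: {n,u,z} mutually conflict ⇒ χ ≥ 3
  3-colouring: c0={z}  c1={n,p}  c2={u}
  χ = 3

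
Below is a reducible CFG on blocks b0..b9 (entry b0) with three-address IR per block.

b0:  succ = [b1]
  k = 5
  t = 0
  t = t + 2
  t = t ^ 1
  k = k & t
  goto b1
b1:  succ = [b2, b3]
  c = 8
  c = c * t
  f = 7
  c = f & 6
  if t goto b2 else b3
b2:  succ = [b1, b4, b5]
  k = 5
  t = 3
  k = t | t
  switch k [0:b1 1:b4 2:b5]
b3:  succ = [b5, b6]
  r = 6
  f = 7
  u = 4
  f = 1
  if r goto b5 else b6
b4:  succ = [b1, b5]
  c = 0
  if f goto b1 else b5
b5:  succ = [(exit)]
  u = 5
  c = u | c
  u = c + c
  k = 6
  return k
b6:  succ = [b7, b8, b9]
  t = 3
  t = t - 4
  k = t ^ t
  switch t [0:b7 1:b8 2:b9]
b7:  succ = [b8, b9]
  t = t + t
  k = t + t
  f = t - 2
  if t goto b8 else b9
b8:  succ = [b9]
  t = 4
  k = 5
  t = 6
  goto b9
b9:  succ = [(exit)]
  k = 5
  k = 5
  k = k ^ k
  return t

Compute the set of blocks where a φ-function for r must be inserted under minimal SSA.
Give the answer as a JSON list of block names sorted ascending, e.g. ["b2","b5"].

Answer: ["b5"]

Analysis:
idom tree: b1←b0 b2←b1 b3←b1 b4←b2 b5←b1 b6←b3 b7←b6 b8←b6 b9←b6
Dom∩ at merges:
  b1: preds {b0,b2,b4}: {b0} ∩ {b0,b1,b2} ∩ {b0,b1,b2,b4} = {b0}; idom=b0
  b5: preds {b2,b3,b4}: {b0,b1,b2} ∩ {b0,b1,b3} ∩ {b0,b1,b2,b4} = {b0,b1}; idom=b1
  b8: preds {b6,b7}: {b0,b1,b3,b6} ∩ {b0,b1,b3,b6,b7} = {b0,b1,b3,b6}; idom=b6
  b9: preds {b6,b7,b8}: {b0,b1,b3,b6} ∩ {b0,b1,b3,b6,b7} ∩ {b0,b1,b3,b6,b8} = {b0,b1,b3,b6}; idom=b6

Frontier:
  join b1 pred b0: · stop@b0
  join b1 pred b2: b2→b1 stop@b0
  join b1 pred b4: b4→b2→b1 stop@b0
  join b5 pred b2: b2 stop@b1
  join b5 pred b3: b3 stop@b1
  join b5 pred b4: b4→b2 stop@b1
  join b8 pred b6: · stop@b6
  join b8 pred b7: b7 stop@b6
  join b9 pred b6: · stop@b6
  join b9 pred b7: b7 stop@b6
  join b9 pred b8: b8 stop@b6
  b0 → ∅
  b1 → {b1}
  b2 → {b1,b5}
  b3 → {b5}
  b4 → {b1,b5}
  b5 → ∅
  b6 → ∅
  b7 → {b8,b9}
  b8 → {b9}
  b9 → ∅

φ for r: defs {b3}
  DF⁺ = {b5}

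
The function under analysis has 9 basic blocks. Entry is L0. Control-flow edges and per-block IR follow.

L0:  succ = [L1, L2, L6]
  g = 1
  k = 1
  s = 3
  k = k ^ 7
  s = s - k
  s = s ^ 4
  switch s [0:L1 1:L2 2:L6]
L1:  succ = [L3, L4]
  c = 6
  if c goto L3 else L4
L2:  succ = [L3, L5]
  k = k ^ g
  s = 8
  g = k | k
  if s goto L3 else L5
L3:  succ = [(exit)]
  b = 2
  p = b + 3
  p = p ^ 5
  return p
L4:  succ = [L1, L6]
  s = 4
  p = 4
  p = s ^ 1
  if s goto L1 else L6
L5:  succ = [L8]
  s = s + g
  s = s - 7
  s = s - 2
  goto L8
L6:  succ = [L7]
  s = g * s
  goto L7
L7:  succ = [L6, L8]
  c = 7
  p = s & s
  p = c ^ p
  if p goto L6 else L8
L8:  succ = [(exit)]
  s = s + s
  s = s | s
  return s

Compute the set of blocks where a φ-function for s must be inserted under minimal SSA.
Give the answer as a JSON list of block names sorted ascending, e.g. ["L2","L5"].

idom tree: L1←L0 L2←L0 L3←L0 L4←L1 L5←L2 L6←L0 L7←L6 L8←L0
Dom at joins:
  L1: preds {L0,L4}: {L0} ∩ {L0,L1,L4} = {L0}; idom=L0
  L3: preds {L1,L2}: {L0,L1} ∩ {L0,L2} = {L0}; idom=L0
  L6: preds {L0,L4,L7}: {L0} ∩ {L0,L1,L4} ∩ {L0,L6,L7} = {L0}; idom=L0
  L8: preds {L5,L7}: {L0,L2,L5} ∩ {L0,L6,L7} = {L0}; idom=L0

Frontier:
  L1←L0: walk · to L0
  L1←L4: walk L4→L1 to L0
  L3←L1: walk L1 to L0
  L3←L2: walk L2 to L0
  L6←L0: walk · to L0
  L6←L4: walk L4→L1 to L0
  L6←L7: walk L7→L6 to L0
  L8←L5: walk L5→L2 to L0
  L8←L7: walk L7→L6 to L0
  L0: DF=∅
  L1: DF={L1,L3,L6}
  L2: DF={L3,L8}
  L3: DF=∅
  L4: DF={L1,L6}
  L5: DF={L8}
  L6: DF={L6,L8}
  L7: DF={L6,L8}
  L8: DF=∅

φ for s: defs {L0,L2,L4,L5,L6,L8}
  DF⁺ = {L1,L3,L6,L8}

Answer: ["L1", "L3", "L6", "L8"]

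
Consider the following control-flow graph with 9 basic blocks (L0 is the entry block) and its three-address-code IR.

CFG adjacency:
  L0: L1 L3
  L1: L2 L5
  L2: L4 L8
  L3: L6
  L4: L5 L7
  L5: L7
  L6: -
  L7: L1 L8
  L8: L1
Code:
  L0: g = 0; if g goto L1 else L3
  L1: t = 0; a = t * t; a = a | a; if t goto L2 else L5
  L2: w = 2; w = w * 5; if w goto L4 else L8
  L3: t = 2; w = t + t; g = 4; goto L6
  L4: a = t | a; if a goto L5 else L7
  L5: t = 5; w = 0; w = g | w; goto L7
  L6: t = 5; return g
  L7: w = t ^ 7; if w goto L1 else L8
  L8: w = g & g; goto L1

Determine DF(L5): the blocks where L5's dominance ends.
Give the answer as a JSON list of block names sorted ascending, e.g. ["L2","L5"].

idom tree: L1←L0 L2←L1 L3←L0 L4←L2 L5←L1 L6←L3 L7←L1 L8←L1
Dom∩ at merges:
  L1: preds {L0,L7,L8}: {L0} ∩ {L0,L1,L7} ∩ {L0,L1,L8} = {L0}; idom=L0
  L5: preds {L1,L4}: {L0,L1} ∩ {L0,L1,L2,L4} = {L0,L1}; idom=L1
  L7: preds {L4,L5}: {L0,L1,L2,L4} ∩ {L0,L1,L5} = {L0,L1}; idom=L1
  L8: preds {L2,L7}: {L0,L1,L2} ∩ {L0,L1,L7} = {L0,L1}; idom=L1

DF walk-up:
  join L1 pred L0: · stop@L0
  join L1 pred L7: L7→L1 stop@L0
  join L1 pred L8: L8→L1 stop@L0
  join L5 pred L1: · stop@L1
  join L5 pred L4: L4→L2 stop@L1
  join L7 pred L4: L4→L2 stop@L1
  join L7 pred L5: L5 stop@L1
  join L8 pred L2: L2 stop@L1
  join L8 pred L7: L7 stop@L1
  L0 → ∅
  L1 → {L1}
  L2 → {L5,L7,L8}
  L3 → ∅
  L4 → {L5,L7}
  L5 → {L7}
  L6 → ∅
  L7 → {L1,L8}
  L8 → {L1}

DF(L5) = ["L7"]

Answer: ["L7"]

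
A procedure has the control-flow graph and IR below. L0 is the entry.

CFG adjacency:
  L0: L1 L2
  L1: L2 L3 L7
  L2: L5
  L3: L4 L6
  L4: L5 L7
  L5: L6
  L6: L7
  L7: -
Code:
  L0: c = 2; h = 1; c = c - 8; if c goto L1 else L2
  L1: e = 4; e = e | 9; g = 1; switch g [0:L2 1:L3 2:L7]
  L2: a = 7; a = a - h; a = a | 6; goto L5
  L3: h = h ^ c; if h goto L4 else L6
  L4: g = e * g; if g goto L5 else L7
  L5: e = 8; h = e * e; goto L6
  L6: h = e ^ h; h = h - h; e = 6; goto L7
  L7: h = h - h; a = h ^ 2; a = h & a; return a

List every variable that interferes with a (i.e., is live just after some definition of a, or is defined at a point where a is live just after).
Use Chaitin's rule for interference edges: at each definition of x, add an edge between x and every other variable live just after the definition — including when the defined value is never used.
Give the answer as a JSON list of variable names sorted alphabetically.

def/use:
  L0 def {c,h} use ∅
  L1 def {e,g} use ∅
  L2 def {a} use {h}
  L3 def {h} use {c,h}
  L4 def {g} use {e,g}
  L5 def {e,h} use ∅
  L6 def {e,h} use {e,h}
  L7 def {a,h} use {h}

Liveness:
  L0 li=∅ lo={c,h}
  L1 li={c,h} lo={c,e,g,h}
  L2 li={h} lo=∅
  L3 li={c,e,g,h} lo={e,g,h}
  L4 li={e,g,h} lo={h}
  L5 li=∅ lo={e,h}
  L6 li={e,h} lo={h}
  L7 li={h} lo=∅

Interference:
  a↔{h}
  c↔{e,g,h}
  e↔{c,g,h}
  g↔{c,e,h}
  h↔{a,c,e,g}

N(a) = ["h"]

Answer: ["h"]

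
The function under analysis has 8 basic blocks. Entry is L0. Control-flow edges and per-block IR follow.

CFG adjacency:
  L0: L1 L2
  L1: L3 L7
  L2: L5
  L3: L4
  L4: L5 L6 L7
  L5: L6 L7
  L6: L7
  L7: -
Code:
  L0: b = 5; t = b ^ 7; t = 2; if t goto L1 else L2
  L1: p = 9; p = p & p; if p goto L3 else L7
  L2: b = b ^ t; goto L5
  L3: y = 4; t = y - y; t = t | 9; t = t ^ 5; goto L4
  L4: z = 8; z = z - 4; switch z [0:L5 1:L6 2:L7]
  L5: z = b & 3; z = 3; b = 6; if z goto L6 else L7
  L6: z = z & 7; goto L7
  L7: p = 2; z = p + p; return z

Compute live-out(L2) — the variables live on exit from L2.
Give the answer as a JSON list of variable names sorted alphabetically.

Answer: ["b"]

Derivation:
Per-block:
  L0: {b,t} / ∅
  L1: {p} / ∅
  L2: {b} / {b,t}
  L3: {t,y} / ∅
  L4: {z} / ∅
  L5: {b,z} / {b}
  L6: {z} / {z}
  L7: {p,z} / ∅

Backward fixpoint:
  L0: in=∅ out={b,t}
  L1: in={b} out={b}
  L2: in={b,t} out={b}
  L3: in={b} out={b}
  L4: in={b} out={b,z}
  L5: in={b} out={z}
  L6: in={z} out=∅
  L7: in=∅ out=∅

live-out(L2) = ["b"]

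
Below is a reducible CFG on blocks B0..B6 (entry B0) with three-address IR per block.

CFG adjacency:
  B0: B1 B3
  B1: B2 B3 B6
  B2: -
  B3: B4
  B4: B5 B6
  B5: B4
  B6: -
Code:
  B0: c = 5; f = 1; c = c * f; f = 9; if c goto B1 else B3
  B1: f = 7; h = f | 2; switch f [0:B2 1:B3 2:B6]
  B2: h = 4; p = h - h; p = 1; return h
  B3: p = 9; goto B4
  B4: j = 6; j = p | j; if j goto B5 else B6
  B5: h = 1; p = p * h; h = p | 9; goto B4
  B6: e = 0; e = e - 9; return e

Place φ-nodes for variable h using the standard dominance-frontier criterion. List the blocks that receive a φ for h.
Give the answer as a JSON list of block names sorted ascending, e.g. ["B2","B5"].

Answer: ["B3", "B4", "B6"]

Working:
idom tree: B1←B0 B2←B1 B3←B0 B4←B3 B5←B4 B6←B0
Dom∩ at merges:
  B3: preds {B0,B1}: {B0} ∩ {B0,B1} = {B0}; idom=B0
  B4: preds {B3,B5}: {B0,B3} ∩ {B0,B3,B4,B5} = {B0,B3}; idom=B3
  B6: preds {B1,B4}: {B0,B1} ∩ {B0,B3,B4} = {B0}; idom=B0

Frontier:
  B3←B0: walk · to B0
  B3←B1: walk B1 to B0
  B4←B3: walk · to B3
  B4←B5: walk B5→B4 to B3
  B6←B1: walk B1 to B0
  B6←B4: walk B4→B3 to B0
  B0 → ∅
  B1 → {B3,B6}
  B2 → ∅
  B3 → {B6}
  B4 → {B4,B6}
  B5 → {B4}
  B6 → ∅

φ for h: defs {B1,B2,B5}
  DF⁺ = {B3,B4,B6}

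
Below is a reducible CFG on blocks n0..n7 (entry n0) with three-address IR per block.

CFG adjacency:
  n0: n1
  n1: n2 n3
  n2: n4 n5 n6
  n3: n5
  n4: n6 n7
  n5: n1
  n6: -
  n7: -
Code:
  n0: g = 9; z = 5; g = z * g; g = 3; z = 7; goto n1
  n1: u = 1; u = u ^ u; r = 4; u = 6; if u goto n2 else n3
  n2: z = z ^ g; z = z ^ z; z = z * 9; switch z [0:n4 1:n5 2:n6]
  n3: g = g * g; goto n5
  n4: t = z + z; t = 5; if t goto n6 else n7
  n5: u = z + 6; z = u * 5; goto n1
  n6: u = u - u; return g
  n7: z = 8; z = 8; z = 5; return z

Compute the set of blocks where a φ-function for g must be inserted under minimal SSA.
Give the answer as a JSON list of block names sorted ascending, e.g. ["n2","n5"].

idom tree: n1←n0 n2←n1 n3←n1 n4←n2 n5←n1 n6←n2 n7←n4
Dom at joins:
  n1: preds {n0,n5}: {n0} ∩ {n0,n1,n5} = {n0}; idom=n0
  n5: preds {n2,n3}: {n0,n1,n2} ∩ {n0,n1,n3} = {n0,n1}; idom=n1
  n6: preds {n2,n4}: {n0,n1,n2} ∩ {n0,n1,n2,n4} = {n0,n1,n2}; idom=n2

Frontier:
  n1←n0: walk · to n0
  n1←n5: walk n5→n1 to n0
  n5←n2: walk n2 to n1
  n5←n3: walk n3 to n1
  n6←n2: walk · to n2
  n6←n4: walk n4 to n2
  DF(n0)=∅
  DF(n1)={n1}
  DF(n2)={n5}
  DF(n3)={n5}
  DF(n4)={n6}
  DF(n5)={n1}
  DF(n6)=∅
  DF(n7)=∅

φ for g: defs {n0,n3}
  DF⁺ = {n1,n5}

Answer: ["n1", "n5"]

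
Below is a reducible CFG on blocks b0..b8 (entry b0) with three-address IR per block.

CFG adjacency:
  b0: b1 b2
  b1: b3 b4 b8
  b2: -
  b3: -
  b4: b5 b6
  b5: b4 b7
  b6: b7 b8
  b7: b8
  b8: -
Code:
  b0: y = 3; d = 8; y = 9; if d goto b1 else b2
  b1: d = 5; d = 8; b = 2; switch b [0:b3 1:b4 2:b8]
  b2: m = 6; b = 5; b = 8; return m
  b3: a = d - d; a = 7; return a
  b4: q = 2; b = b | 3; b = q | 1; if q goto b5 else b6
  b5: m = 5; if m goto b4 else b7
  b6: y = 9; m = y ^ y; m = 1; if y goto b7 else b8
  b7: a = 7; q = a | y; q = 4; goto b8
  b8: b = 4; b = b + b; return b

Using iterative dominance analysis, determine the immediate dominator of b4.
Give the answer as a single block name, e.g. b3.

idom tree: b1←b0 b2←b0 b3←b1 b4←b1 b5←b4 b6←b4 b7←b4 b8←b1
Join-block Dom:
  b4: preds {b1,b5}: {b0,b1} ∩ {b0,b1,b4,b5} = {b0,b1}; idom=b1
  b7: preds {b5,b6}: {b0,b1,b4,b5} ∩ {b0,b1,b4,b6} = {b0,b1,b4}; idom=b4
  b8: preds {b1,b6,b7}: {b0,b1} ∩ {b0,b1,b4,b6} ∩ {b0,b1,b4,b7} = {b0,b1}; idom=b1

idom(b4) = b1

Answer: b1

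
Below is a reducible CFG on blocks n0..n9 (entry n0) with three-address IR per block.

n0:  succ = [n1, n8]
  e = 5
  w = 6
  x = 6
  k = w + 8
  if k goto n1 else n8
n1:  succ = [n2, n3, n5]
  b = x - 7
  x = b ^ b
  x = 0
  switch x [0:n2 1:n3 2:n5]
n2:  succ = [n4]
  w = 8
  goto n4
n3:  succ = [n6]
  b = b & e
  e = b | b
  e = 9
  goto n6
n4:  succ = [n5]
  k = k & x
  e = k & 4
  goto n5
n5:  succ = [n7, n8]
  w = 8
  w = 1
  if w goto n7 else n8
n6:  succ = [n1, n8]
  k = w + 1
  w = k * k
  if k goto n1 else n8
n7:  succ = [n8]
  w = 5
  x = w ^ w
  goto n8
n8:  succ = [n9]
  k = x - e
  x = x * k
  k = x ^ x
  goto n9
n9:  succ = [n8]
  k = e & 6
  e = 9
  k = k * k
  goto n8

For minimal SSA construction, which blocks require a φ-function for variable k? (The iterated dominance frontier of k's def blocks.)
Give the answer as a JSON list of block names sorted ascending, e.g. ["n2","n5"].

Answer: ["n1", "n5", "n8"]

Working:
idom tree: n1←n0 n2←n1 n3←n1 n4←n2 n5←n1 n6←n3 n7←n5 n8←n0 n9←n8
Dom at joins:
  n1: preds {n0,n6}: {n0} ∩ {n0,n1,n3,n6} = {n0}; idom=n0
  n5: preds {n1,n4}: {n0,n1} ∩ {n0,n1,n2,n4} = {n0,n1}; idom=n1
  n8: preds {n0,n5,n6,n7,n9}: {n0} ∩ {n0,n1,n5} ∩ {n0,n1,n3,n6} ∩ {n0,n1,n5,n7} ∩ {n0,n8,n9} = {n0}; idom=n0

DF walk-up:
  join n1 pred n0: · stop@n0
  join n1 pred n6: n6→n3→n1 stop@n0
  join n5 pred n1: · stop@n1
  join n5 pred n4: n4→n2 stop@n1
  join n8 pred n0: · stop@n0
  join n8 pred n5: n5→n1 stop@n0
  join n8 pred n6: n6→n3→n1 stop@n0
  join n8 pred n7: n7→n5→n1 stop@n0
  join n8 pred n9: n9→n8 stop@n0
  DF(n0)=∅
  DF(n1)={n1,n8}
  DF(n2)={n5}
  DF(n3)={n1,n8}
  DF(n4)={n5}
  DF(n5)={n8}
  DF(n6)={n1,n8}
  DF(n7)={n8}
  DF(n8)={n8}
  DF(n9)={n8}

φ for k: defs {n0,n4,n6,n8,n9}
  DF⁺ = {n1,n5,n8}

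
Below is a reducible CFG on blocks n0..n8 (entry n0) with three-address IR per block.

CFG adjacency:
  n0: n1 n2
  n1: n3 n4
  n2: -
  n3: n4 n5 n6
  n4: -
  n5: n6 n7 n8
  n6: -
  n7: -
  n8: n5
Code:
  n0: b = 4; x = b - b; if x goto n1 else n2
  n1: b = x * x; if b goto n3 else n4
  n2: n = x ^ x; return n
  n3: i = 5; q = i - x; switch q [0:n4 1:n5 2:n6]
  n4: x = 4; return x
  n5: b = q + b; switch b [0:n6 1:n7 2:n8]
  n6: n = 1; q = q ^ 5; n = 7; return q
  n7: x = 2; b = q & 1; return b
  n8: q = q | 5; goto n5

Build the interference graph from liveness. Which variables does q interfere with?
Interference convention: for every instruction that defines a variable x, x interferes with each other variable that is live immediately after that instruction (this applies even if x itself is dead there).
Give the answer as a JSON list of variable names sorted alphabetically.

Per-block:
  n0 def {b,x} use ∅
  n1 def {b} use {x}
  n2 def {n} use {x}
  n3 def {i,q} use {x}
  n4 def {x} use ∅
  n5 def {b} use {b,q}
  n6 def {n,q} use {q}
  n7 def {b,x} use {q}
  n8 def {q} use {q}

Live sets:
  n0 li=∅ lo={x}
  n1 li={x} lo={b,x}
  n2 li={x} lo=∅
  n3 li={b,x} lo={b,q}
  n4 li=∅ lo=∅
  n5 li={b,q} lo={b,q}
  n6 li={q} lo=∅
  n7 li={q} lo=∅
  n8 li={b,q} lo={b,q}

Conflict graph:
  b: {i,q,x}
  i: {b,x}
  n: {q}
  q: {b,n,x}
  x: {b,i,q}

N(q) = ["b", "n", "x"]

Answer: ["b", "n", "x"]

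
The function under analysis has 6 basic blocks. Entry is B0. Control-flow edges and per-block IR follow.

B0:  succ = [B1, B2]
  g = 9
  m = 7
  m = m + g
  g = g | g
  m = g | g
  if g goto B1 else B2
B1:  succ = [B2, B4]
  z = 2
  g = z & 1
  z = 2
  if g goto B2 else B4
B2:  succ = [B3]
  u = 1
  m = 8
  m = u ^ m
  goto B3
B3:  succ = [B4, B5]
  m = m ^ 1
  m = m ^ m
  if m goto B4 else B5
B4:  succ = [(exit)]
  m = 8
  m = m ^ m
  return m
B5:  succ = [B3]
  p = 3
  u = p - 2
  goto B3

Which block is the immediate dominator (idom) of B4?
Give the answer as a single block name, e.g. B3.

idom tree: B1←B0 B2←B0 B3←B2 B4←B0 B5←B3
Join-block Dom:
  B2: preds {B0,B1}: {B0} ∩ {B0,B1} = {B0}; idom=B0
  B3: preds {B2,B5}: {B0,B2} ∩ {B0,B2,B3,B5} = {B0,B2}; idom=B2
  B4: preds {B1,B3}: {B0,B1} ∩ {B0,B2,B3} = {B0}; idom=B0

idom(B4) = B0

Answer: B0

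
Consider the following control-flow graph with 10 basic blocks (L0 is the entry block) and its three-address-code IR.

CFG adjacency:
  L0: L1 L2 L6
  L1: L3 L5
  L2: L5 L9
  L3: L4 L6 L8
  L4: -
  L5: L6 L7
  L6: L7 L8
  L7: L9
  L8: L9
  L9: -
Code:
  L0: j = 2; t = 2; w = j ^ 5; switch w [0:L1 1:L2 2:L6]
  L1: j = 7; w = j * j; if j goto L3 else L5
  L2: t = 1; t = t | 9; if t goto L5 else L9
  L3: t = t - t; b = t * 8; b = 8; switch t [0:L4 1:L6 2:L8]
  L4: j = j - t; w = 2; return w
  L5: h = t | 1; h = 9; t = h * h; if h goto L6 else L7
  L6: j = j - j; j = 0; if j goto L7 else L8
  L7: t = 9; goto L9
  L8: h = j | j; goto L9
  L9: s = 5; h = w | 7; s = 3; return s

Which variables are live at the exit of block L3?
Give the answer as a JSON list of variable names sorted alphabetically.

Answer: ["j", "t", "w"]

Working:
Block summaries:
  L0: def={j,t,w} ue=∅
  L1: def={j,w} ue=∅
  L2: def={t} ue=∅
  L3: def={b,t} ue={t}
  L4: def={j,w} ue={j,t}
  L5: def={h,t} ue={t}
  L6: def={j} ue={j}
  L7: def={t} ue=∅
  L8: def={h} ue={j}
  L9: def={h,s} ue={w}

Backward fixpoint:
  L0: in=∅ out={j,t,w}
  L1: in={t} out={j,t,w}
  L2: in={j,w} out={j,t,w}
  L3: in={j,t,w} out={j,t,w}
  L4: in={j,t} out=∅
  L5: in={j,t,w} out={j,w}
  L6: in={j,w} out={j,w}
  L7: in={w} out={w}
  L8: in={j,w} out={w}
  L9: in={w} out=∅

live-out(L3) = ["j", "t", "w"]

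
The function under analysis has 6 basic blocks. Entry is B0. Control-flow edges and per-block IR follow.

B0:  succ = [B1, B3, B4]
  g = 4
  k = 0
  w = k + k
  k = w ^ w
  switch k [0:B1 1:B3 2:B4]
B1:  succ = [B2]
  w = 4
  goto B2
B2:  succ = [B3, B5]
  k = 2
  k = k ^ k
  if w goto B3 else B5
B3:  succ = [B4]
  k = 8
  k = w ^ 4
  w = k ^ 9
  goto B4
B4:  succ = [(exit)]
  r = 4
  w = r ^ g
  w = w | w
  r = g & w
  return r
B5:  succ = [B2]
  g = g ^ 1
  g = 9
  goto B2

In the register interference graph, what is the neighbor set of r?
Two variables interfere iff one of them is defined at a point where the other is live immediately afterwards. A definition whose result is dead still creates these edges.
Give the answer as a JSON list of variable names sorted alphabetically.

Answer: ["g"]

Analysis:
Block summaries:
  B0 def {g,k,w} use ∅
  B1 def {w} use ∅
  B2 def {k} use {w}
  B3 def {k,w} use {w}
  B4 def {r,w} use {g}
  B5 def {g} use {g}

Backward fixpoint:
  B0: in=∅ out={g,w}
  B1: in={g} out={g,w}
  B2: in={g,w} out={g,w}
  B3: in={g,w} out={g}
  B4: in={g} out=∅
  B5: in={g,w} out={g,w}

Interference:
  g — {k,r,w}
  k — {g,w}
  r — {g}
  w — {g,k}

N(r) = ["g"]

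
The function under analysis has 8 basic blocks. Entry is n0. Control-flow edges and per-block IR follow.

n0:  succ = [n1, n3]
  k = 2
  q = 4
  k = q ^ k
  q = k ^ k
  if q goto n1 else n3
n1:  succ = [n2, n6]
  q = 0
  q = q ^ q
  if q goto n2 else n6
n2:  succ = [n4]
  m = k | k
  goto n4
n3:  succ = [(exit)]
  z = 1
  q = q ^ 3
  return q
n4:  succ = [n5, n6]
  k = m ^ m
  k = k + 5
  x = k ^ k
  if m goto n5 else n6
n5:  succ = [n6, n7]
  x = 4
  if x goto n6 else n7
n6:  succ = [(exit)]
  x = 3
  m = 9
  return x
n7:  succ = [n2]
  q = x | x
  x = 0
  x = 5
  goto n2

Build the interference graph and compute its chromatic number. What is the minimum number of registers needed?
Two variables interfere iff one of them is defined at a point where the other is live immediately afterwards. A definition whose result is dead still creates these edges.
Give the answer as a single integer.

Per-block:
  n0 def {k,q} use ∅
  n1 def {q} use ∅
  n2 def {m} use {k}
  n3 def {q,z} use {q}
  n4 def {k,x} use {m}
  n5 def {x} use ∅
  n6 def {m,x} use ∅
  n7 def {q,x} use {x}

Liveness:
  live n0: ∅→{k,q}
  live n1: {k}→{k}
  live n2: {k}→{m}
  live n3: {q}→∅
  live n4: {m}→{k}
  live n5: {k}→{k,x}
  live n6: ∅→∅
  live n7: {k,x}→{k}

Interference:
  k↔{m,q,x}
  m↔{k,x}
  q↔{k,z}
  x↔{k,m}
  z↔{q}

Colouring:
  clique {k,m,x} ⇒ need ≥ 3
  3-colouring: R0={k,z}  R1={m,q}  R2={x}
  χ = 3

Answer: 3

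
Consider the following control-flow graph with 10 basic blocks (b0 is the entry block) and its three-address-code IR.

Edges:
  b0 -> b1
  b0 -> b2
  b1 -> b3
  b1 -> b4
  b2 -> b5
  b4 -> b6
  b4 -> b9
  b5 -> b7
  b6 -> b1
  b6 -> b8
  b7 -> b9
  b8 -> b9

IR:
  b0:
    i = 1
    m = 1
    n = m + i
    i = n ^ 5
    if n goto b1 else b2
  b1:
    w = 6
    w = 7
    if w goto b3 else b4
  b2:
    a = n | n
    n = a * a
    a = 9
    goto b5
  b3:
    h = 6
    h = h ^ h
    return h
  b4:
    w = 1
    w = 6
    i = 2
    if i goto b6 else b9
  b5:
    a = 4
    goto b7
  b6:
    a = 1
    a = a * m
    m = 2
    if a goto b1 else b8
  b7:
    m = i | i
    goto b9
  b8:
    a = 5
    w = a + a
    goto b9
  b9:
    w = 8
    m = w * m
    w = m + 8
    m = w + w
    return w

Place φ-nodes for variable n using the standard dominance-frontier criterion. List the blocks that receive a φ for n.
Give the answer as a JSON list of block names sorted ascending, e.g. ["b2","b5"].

idom tree: b1←b0 b2←b0 b3←b1 b4←b1 b5←b2 b6←b4 b7←b5 b8←b6 b9←b0
Dom∩ at merges:
  b1: preds {b0,b6}: {b0} ∩ {b0,b1,b4,b6} = {b0}; idom=b0
  b9: preds {b4,b7,b8}: {b0,b1,b4} ∩ {b0,b2,b5,b7} ∩ {b0,b1,b4,b6,b8} = {b0}; idom=b0

Frontier:
  join b1 pred b0: · stop@b0
  join b1 pred b6: b6→b4→b1 stop@b0
  join b9 pred b4: b4→b1 stop@b0
  join b9 pred b7: b7→b5→b2 stop@b0
  join b9 pred b8: b8→b6→b4→b1 stop@b0
  b0: DF=∅
  b1: DF={b1,b9}
  b2: DF={b9}
  b3: DF=∅
  b4: DF={b1,b9}
  b5: DF={b9}
  b6: DF={b1,b9}
  b7: DF={b9}
  b8: DF={b9}
  b9: DF=∅

φ for n: defs {b0,b2}
  DF⁺ = {b9}

Answer: ["b9"]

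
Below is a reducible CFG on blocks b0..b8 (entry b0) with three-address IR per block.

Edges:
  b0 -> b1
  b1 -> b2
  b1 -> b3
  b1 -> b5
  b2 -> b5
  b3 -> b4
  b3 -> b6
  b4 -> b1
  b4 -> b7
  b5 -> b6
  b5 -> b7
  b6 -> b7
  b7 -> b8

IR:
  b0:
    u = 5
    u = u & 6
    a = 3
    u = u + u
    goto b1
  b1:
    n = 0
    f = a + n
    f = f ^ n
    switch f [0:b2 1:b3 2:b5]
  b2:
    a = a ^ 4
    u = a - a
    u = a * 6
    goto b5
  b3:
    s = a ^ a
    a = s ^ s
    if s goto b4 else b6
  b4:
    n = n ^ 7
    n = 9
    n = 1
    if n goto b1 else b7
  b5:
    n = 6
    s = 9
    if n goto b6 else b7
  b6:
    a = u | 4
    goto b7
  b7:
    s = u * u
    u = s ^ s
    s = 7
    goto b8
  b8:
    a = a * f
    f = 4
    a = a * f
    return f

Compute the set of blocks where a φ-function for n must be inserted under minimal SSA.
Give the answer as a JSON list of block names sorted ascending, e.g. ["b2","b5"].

idom tree: b1←b0 b2←b1 b3←b1 b4←b3 b5←b1 b6←b1 b7←b1 b8←b7
Dom∩ at merges:
  b1: preds {b0,b4}: {b0} ∩ {b0,b1,b3,b4} = {b0}; idom=b0
  b5: preds {b1,b2}: {b0,b1} ∩ {b0,b1,b2} = {b0,b1}; idom=b1
  b6: preds {b3,b5}: {b0,b1,b3} ∩ {b0,b1,b5} = {b0,b1}; idom=b1
  b7: preds {b4,b5,b6}: {b0,b1,b3,b4} ∩ {b0,b1,b5} ∩ {b0,b1,b6} = {b0,b1}; idom=b1

Frontier:
  b1←b0: walk · to b0
  b1←b4: walk b4→b3→b1 to b0
  b5←b1: walk · to b1
  b5←b2: walk b2 to b1
  b6←b3: walk b3 to b1
  b6←b5: walk b5 to b1
  b7←b4: walk b4→b3 to b1
  b7←b5: walk b5 to b1
  b7←b6: walk b6 to b1
  b0: DF=∅
  b1: DF={b1}
  b2: DF={b5}
  b3: DF={b1,b6,b7}
  b4: DF={b1,b7}
  b5: DF={b6,b7}
  b6: DF={b7}
  b7: DF=∅
  b8: DF=∅

φ for n: defs {b1,b4,b5}
  DF⁺ = {b1,b6,b7}

Answer: ["b1", "b6", "b7"]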